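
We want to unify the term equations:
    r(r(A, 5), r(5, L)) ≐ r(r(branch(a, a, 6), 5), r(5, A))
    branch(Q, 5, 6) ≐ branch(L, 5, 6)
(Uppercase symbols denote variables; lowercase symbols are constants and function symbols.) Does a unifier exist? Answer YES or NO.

YES

Decompose r/2: r(A, 5) ≐ r(branch(a, a, 6), 5),  r(5, L) ≐ r(5, A).
Decompose r/2: A ≐ branch(a, a, 6),  5 ≐ 5.
Bind A := branch(a, a, 6); substituting into the one remaining equation that mentions A gives: r(5, L) ≐ r(5, branch(a, a, 6)).
Delete trivial equation 5 ≐ 5.
Decompose r/2: 5 ≐ 5,  L ≐ branch(a, a, 6).
Delete trivial equation 5 ≐ 5.
Bind L := branch(a, a, 6); substituting into the remaining equation gives: branch(Q, 5, 6) ≐ branch(branch(a, a, 6), 5, 6).
Decompose branch/3: Q ≐ branch(a, a, 6),  5 ≐ 5,  6 ≐ 6.
Bind Q := branch(a, a, 6); no other remaining equation mentions Q.
Delete trivial equation 5 ≐ 5.
Delete trivial equation 6 ≐ 6.
No equations remain and no clash or occurs-check failure arose, so a unifier exists.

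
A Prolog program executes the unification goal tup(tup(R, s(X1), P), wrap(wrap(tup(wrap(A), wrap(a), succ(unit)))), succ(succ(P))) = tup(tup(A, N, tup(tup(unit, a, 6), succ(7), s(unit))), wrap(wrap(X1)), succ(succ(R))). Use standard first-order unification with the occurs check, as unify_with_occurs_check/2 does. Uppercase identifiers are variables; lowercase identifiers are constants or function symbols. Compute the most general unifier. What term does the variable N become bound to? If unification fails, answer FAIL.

Decompose tup/3: tup(R, s(X1), P) = tup(A, N, tup(tup(unit, a, 6), succ(7), s(unit))),  wrap(wrap(tup(wrap(A), wrap(a), succ(unit)))) = wrap(wrap(X1)),  succ(succ(P)) = succ(succ(R)).
Decompose tup/3: R = A,  s(X1) = N,  P = tup(tup(unit, a, 6), succ(7), s(unit)).
Bind R := A; substituting into the one remaining equation that mentions R gives: succ(succ(P)) = succ(succ(A)).
Bind N := s(X1); no other remaining equation mentions N.
Bind P := tup(tup(unit, a, 6), succ(7), s(unit)); substituting into the one remaining equation that mentions P gives: succ(succ(tup(tup(unit, a, 6), succ(7), s(unit)))) = succ(succ(A)).
Decompose wrap/1: wrap(tup(wrap(A), wrap(a), succ(unit))) = wrap(X1).
Decompose wrap/1: tup(wrap(A), wrap(a), succ(unit)) = X1.
Bind X1 := tup(wrap(A), wrap(a), succ(unit)); no other remaining equation mentions X1. Substituting into the earlier binding gives N := s(tup(wrap(A), wrap(a), succ(unit))).
Decompose succ/1: succ(tup(tup(unit, a, 6), succ(7), s(unit))) = succ(A).
Decompose succ/1: tup(tup(unit, a, 6), succ(7), s(unit)) = A.
Bind A := tup(tup(unit, a, 6), succ(7), s(unit)). Substituting into the earlier bindings gives R := tup(tup(unit, a, 6), succ(7), s(unit)), N := s(tup(wrap(tup(tup(unit, a, 6), succ(7), s(unit))), wrap(a), succ(unit))), X1 := tup(wrap(tup(tup(unit, a, 6), succ(7), s(unit))), wrap(a), succ(unit)).
MGU = { R -> tup(tup(unit, a, 6), succ(7), s(unit)), N -> s(tup(wrap(tup(tup(unit, a, 6), succ(7), s(unit))), wrap(a), succ(unit))), P -> tup(tup(unit, a, 6), succ(7), s(unit)), X1 -> tup(wrap(tup(tup(unit, a, 6), succ(7), s(unit))), wrap(a), succ(unit)), A -> tup(tup(unit, a, 6), succ(7), s(unit)) }, so N -> s(tup(wrap(tup(tup(unit, a, 6), succ(7), s(unit))), wrap(a), succ(unit))).

s(tup(wrap(tup(tup(unit, a, 6), succ(7), s(unit))), wrap(a), succ(unit)))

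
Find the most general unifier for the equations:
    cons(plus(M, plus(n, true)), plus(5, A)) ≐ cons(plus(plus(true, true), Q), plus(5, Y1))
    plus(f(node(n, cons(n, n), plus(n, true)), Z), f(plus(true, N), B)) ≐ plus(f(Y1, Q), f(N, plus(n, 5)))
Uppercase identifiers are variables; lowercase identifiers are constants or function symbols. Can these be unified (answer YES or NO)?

Decompose cons/2: plus(M, plus(n, true)) ≐ plus(plus(true, true), Q),  plus(5, A) ≐ plus(5, Y1).
Decompose plus/2: M ≐ plus(true, true),  plus(n, true) ≐ Q.
Bind M := plus(true, true); no other remaining equation mentions M.
Bind Q := plus(n, true); substituting into the one remaining equation that mentions Q gives: plus(f(node(n, cons(n, n), plus(n, true)), Z), f(plus(true, N), B)) ≐ plus(f(Y1, plus(n, true)), f(N, plus(n, 5))).
Decompose plus/2: 5 ≐ 5,  A ≐ Y1.
Delete trivial equation 5 ≐ 5.
Bind A := Y1; no other remaining equation mentions A.
Decompose plus/2: f(node(n, cons(n, n), plus(n, true)), Z) ≐ f(Y1, plus(n, true)),  f(plus(true, N), B) ≐ f(N, plus(n, 5)).
Decompose f/2: node(n, cons(n, n), plus(n, true)) ≐ Y1,  Z ≐ plus(n, true).
Bind Y1 := node(n, cons(n, n), plus(n, true)); no other remaining equation mentions Y1. Substituting into the earlier binding gives A := node(n, cons(n, n), plus(n, true)).
Bind Z := plus(n, true); no other remaining equation mentions Z.
Decompose f/2: plus(true, N) ≐ N,  B ≐ plus(n, 5).
Occurs check fails: N occurs in plus(true, N); the equation N ≐ plus(true, N) has no finite solution.

NO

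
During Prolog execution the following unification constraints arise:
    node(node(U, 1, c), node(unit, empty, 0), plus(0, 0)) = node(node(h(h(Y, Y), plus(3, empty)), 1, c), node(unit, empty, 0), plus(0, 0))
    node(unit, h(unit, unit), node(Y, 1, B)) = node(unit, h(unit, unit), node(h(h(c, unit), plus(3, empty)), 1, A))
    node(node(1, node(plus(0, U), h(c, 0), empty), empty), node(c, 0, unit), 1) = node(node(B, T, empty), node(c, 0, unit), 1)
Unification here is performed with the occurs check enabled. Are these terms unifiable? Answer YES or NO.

Decompose node/3: node(U, 1, c) = node(h(h(Y, Y), plus(3, empty)), 1, c),  node(unit, empty, 0) = node(unit, empty, 0),  plus(0, 0) = plus(0, 0).
Decompose node/3: U = h(h(Y, Y), plus(3, empty)),  1 = 1,  c = c.
Bind U := h(h(Y, Y), plus(3, empty)); substituting into the one remaining equation that mentions U gives: node(node(1, node(plus(0, h(h(Y, Y), plus(3, empty))), h(c, 0), empty), empty), node(c, 0, unit), 1) = node(node(B, T, empty), node(c, 0, unit), 1).
Delete trivial equation 1 = 1.
Delete trivial equation c = c.
Delete trivial equation node(unit, empty, 0) = node(unit, empty, 0).
Delete trivial equation plus(0, 0) = plus(0, 0).
Decompose node/3: unit = unit,  h(unit, unit) = h(unit, unit),  node(Y, 1, B) = node(h(h(c, unit), plus(3, empty)), 1, A).
Delete trivial equation unit = unit.
Delete trivial equation h(unit, unit) = h(unit, unit).
Decompose node/3: Y = h(h(c, unit), plus(3, empty)),  1 = 1,  B = A.
Bind Y := h(h(c, unit), plus(3, empty)); substituting into the one remaining equation that mentions Y gives: node(node(1, node(plus(0, h(h(h(h(c, unit), plus(3, empty)), h(h(c, unit), plus(3, empty))), plus(3, empty))), h(c, 0), empty), empty), node(c, 0, unit), 1) = node(node(B, T, empty), node(c, 0, unit), 1). Substituting into the earlier binding gives U := h(h(h(h(c, unit), plus(3, empty)), h(h(c, unit), plus(3, empty))), plus(3, empty)).
Delete trivial equation 1 = 1.
Bind B := A; substituting into the remaining equation gives: node(node(1, node(plus(0, h(h(h(h(c, unit), plus(3, empty)), h(h(c, unit), plus(3, empty))), plus(3, empty))), h(c, 0), empty), empty), node(c, 0, unit), 1) = node(node(A, T, empty), node(c, 0, unit), 1).
Decompose node/3: node(1, node(plus(0, h(h(h(h(c, unit), plus(3, empty)), h(h(c, unit), plus(3, empty))), plus(3, empty))), h(c, 0), empty), empty) = node(A, T, empty),  node(c, 0, unit) = node(c, 0, unit),  1 = 1.
Decompose node/3: 1 = A,  node(plus(0, h(h(h(h(c, unit), plus(3, empty)), h(h(c, unit), plus(3, empty))), plus(3, empty))), h(c, 0), empty) = T,  empty = empty.
Bind A := 1; no other remaining equation mentions A. Substituting into the earlier binding gives B := 1.
Bind T := node(plus(0, h(h(h(h(c, unit), plus(3, empty)), h(h(c, unit), plus(3, empty))), plus(3, empty))), h(c, 0), empty); no other remaining equation mentions T.
Delete trivial equation empty = empty.
Delete trivial equation node(c, 0, unit) = node(c, 0, unit).
Delete trivial equation 1 = 1.
No equations remain and no clash or occurs-check failure arose, so a unifier exists.

YES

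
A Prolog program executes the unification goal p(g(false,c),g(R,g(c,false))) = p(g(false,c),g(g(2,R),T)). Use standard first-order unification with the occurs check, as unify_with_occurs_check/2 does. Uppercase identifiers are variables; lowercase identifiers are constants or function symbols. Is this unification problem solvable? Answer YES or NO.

Decompose p/2: g(false,c) = g(false,c),  g(R,g(c,false)) = g(g(2,R),T).
Delete trivial equation g(false,c) = g(false,c).
Decompose g/2: R = g(2,R),  g(c,false) = T.
Occurs check fails: R occurs in g(2,R); the equation R = g(2,R) has no finite solution.

NO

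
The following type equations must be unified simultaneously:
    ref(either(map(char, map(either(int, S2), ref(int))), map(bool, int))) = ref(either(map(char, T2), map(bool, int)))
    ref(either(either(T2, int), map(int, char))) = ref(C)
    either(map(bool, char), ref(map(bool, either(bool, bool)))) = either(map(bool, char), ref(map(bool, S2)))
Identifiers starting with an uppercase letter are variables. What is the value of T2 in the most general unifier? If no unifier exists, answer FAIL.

map(either(int, either(bool, bool)), ref(int))

Decompose ref/1: either(map(char, map(either(int, S2), ref(int))), map(bool, int)) = either(map(char, T2), map(bool, int)).
Decompose either/2: map(char, map(either(int, S2), ref(int))) = map(char, T2),  map(bool, int) = map(bool, int).
Decompose map/2: char = char,  map(either(int, S2), ref(int)) = T2.
Delete trivial equation char = char.
Bind T2 := map(either(int, S2), ref(int)); substituting into the one remaining equation that mentions T2 gives: ref(either(either(map(either(int, S2), ref(int)), int), map(int, char))) = ref(C).
Delete trivial equation map(bool, int) = map(bool, int).
Decompose ref/1: either(either(map(either(int, S2), ref(int)), int), map(int, char)) = C.
Bind C := either(either(map(either(int, S2), ref(int)), int), map(int, char)); no other remaining equation mentions C.
Decompose either/2: map(bool, char) = map(bool, char),  ref(map(bool, either(bool, bool))) = ref(map(bool, S2)).
Delete trivial equation map(bool, char) = map(bool, char).
Decompose ref/1: map(bool, either(bool, bool)) = map(bool, S2).
Decompose map/2: bool = bool,  either(bool, bool) = S2.
Delete trivial equation bool = bool.
Bind S2 := either(bool, bool). Substituting into the earlier bindings gives T2 := map(either(int, either(bool, bool)), ref(int)), C := either(either(map(either(int, either(bool, bool)), ref(int)), int), map(int, char)).
MGU = { T2 := map(either(int, either(bool, bool)), ref(int)), C := either(either(map(either(int, either(bool, bool)), ref(int)), int), map(int, char)), S2 := either(bool, bool) }, so T2 := map(either(int, either(bool, bool)), ref(int)).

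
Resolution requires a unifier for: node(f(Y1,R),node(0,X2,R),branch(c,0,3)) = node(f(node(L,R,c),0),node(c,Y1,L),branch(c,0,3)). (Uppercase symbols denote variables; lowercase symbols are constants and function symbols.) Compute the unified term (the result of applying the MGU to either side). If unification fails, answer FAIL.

FAIL

Decompose node/3: f(Y1,R) = f(node(L,R,c),0),  node(0,X2,R) = node(c,Y1,L),  branch(c,0,3) = branch(c,0,3).
Decompose f/2: Y1 = node(L,R,c),  R = 0.
Bind Y1 := node(L,R,c); substituting into the one remaining equation that mentions Y1 gives: node(0,X2,R) = node(c,node(L,R,c),L).
Bind R := 0; substituting into the one remaining equation that mentions R gives: node(0,X2,0) = node(c,node(L,0,c),L). Substituting into the earlier binding gives Y1 := node(L,0,c).
Decompose node/3: 0 = c,  X2 = node(L,0,c),  0 = L.
Clash: constants 0 and c differ; no unifier exists.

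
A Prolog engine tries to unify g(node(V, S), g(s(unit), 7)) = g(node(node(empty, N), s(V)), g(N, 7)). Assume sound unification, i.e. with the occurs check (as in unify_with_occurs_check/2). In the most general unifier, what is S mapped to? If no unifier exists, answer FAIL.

Decompose g/2: node(V, S) = node(node(empty, N), s(V)),  g(s(unit), 7) = g(N, 7).
Decompose node/2: V = node(empty, N),  S = s(V).
Bind V := node(empty, N); substituting into the one remaining equation that mentions V gives: S = s(node(empty, N)).
Bind S := s(node(empty, N)); no other remaining equation mentions S.
Decompose g/2: s(unit) = N,  7 = 7.
Bind N := s(unit); no other remaining equation mentions N. Substituting into the earlier bindings gives V := node(empty, s(unit)), S := s(node(empty, s(unit))).
Delete trivial equation 7 = 7.
MGU = { V ↦ node(empty, s(unit)), S ↦ s(node(empty, s(unit))), N ↦ s(unit) }, so S ↦ s(node(empty, s(unit))).

s(node(empty, s(unit)))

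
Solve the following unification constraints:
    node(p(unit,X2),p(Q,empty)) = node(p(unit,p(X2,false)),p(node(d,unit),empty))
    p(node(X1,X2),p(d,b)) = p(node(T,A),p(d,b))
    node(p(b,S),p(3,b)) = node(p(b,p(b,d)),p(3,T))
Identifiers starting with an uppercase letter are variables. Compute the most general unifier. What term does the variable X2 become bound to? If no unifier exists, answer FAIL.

Decompose node/2: p(unit,X2) = p(unit,p(X2,false)),  p(Q,empty) = p(node(d,unit),empty).
Decompose p/2: unit = unit,  X2 = p(X2,false).
Delete trivial equation unit = unit.
Occurs check fails: X2 occurs in p(X2,false); the equation X2 = p(X2,false) has no finite solution.

FAIL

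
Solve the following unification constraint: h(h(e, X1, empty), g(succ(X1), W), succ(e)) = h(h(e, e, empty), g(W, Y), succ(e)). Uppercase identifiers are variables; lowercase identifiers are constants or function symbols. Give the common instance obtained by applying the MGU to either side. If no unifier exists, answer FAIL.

h(h(e, e, empty), g(succ(e), succ(e)), succ(e))

Decompose h/3: h(e, X1, empty) = h(e, e, empty),  g(succ(X1), W) = g(W, Y),  succ(e) = succ(e).
Decompose h/3: e = e,  X1 = e,  empty = empty.
Delete trivial equation e = e.
Bind X1 := e; substituting into the one remaining equation that mentions X1 gives: g(succ(e), W) = g(W, Y).
Delete trivial equation empty = empty.
Decompose g/2: succ(e) = W,  W = Y.
Bind W := succ(e); substituting into the one remaining equation that mentions W gives: succ(e) = Y.
Bind Y := succ(e); no other remaining equation mentions Y.
Delete trivial equation succ(e) = succ(e).
Applying the MGU to either side gives h(h(e, e, empty), g(succ(e), succ(e)), succ(e)).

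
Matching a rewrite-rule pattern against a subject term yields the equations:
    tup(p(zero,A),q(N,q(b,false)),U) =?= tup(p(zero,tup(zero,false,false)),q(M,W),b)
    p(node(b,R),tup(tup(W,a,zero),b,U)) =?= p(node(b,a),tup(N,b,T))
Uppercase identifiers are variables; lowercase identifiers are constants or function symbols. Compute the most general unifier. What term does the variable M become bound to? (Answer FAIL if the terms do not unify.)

tup(q(b,false),a,zero)

Decompose tup/3: p(zero,A) =?= p(zero,tup(zero,false,false)),  q(N,q(b,false)) =?= q(M,W),  U =?= b.
Decompose p/2: zero =?= zero,  A =?= tup(zero,false,false).
Delete trivial equation zero =?= zero.
Bind A := tup(zero,false,false); no other remaining equation mentions A.
Decompose q/2: N =?= M,  q(b,false) =?= W.
Bind N := M; substituting into the one remaining equation that mentions N gives: p(node(b,R),tup(tup(W,a,zero),b,U)) =?= p(node(b,a),tup(M,b,T)).
Bind W := q(b,false); substituting into the one remaining equation that mentions W gives: p(node(b,R),tup(tup(q(b,false),a,zero),b,U)) =?= p(node(b,a),tup(M,b,T)).
Bind U := b; substituting into the remaining equation gives: p(node(b,R),tup(tup(q(b,false),a,zero),b,b)) =?= p(node(b,a),tup(M,b,T)).
Decompose p/2: node(b,R) =?= node(b,a),  tup(tup(q(b,false),a,zero),b,b) =?= tup(M,b,T).
Decompose node/2: b =?= b,  R =?= a.
Delete trivial equation b =?= b.
Bind R := a; no other remaining equation mentions R.
Decompose tup/3: tup(q(b,false),a,zero) =?= M,  b =?= b,  b =?= T.
Bind M := tup(q(b,false),a,zero); no other remaining equation mentions M. Substituting into the earlier binding gives N := tup(q(b,false),a,zero).
Delete trivial equation b =?= b.
Bind T := b.
MGU = { A -> tup(zero,false,false), N -> tup(q(b,false),a,zero), W -> q(b,false), U -> b, R -> a, M -> tup(q(b,false),a,zero), T -> b }, so M -> tup(q(b,false),a,zero).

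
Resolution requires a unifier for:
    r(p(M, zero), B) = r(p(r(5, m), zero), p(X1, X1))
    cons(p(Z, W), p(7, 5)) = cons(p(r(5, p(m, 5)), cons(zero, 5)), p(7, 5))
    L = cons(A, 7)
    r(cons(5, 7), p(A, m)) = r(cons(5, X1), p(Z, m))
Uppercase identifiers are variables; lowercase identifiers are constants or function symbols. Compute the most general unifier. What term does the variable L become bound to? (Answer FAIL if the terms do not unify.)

cons(r(5, p(m, 5)), 7)

Decompose r/2: p(M, zero) = p(r(5, m), zero),  B = p(X1, X1).
Decompose p/2: M = r(5, m),  zero = zero.
Bind M := r(5, m); no other remaining equation mentions M.
Delete trivial equation zero = zero.
Bind B := p(X1, X1); no other remaining equation mentions B.
Decompose cons/2: p(Z, W) = p(r(5, p(m, 5)), cons(zero, 5)),  p(7, 5) = p(7, 5).
Decompose p/2: Z = r(5, p(m, 5)),  W = cons(zero, 5).
Bind Z := r(5, p(m, 5)); substituting into the one remaining equation that mentions Z gives: r(cons(5, 7), p(A, m)) = r(cons(5, X1), p(r(5, p(m, 5)), m)).
Bind W := cons(zero, 5); no other remaining equation mentions W.
Delete trivial equation p(7, 5) = p(7, 5).
Bind L := cons(A, 7); no other remaining equation mentions L.
Decompose r/2: cons(5, 7) = cons(5, X1),  p(A, m) = p(r(5, p(m, 5)), m).
Decompose cons/2: 5 = 5,  7 = X1.
Delete trivial equation 5 = 5.
Bind X1 := 7; no other remaining equation mentions X1. Substituting into the earlier binding gives B := p(7, 7).
Decompose p/2: A = r(5, p(m, 5)),  m = m.
Bind A := r(5, p(m, 5)); no other remaining equation mentions A. Substituting into the earlier binding gives L := cons(r(5, p(m, 5)), 7).
Delete trivial equation m = m.
MGU = { M ↦ r(5, m), B ↦ p(7, 7), Z ↦ r(5, p(m, 5)), W ↦ cons(zero, 5), L ↦ cons(r(5, p(m, 5)), 7), X1 ↦ 7, A ↦ r(5, p(m, 5)) }, so L ↦ cons(r(5, p(m, 5)), 7).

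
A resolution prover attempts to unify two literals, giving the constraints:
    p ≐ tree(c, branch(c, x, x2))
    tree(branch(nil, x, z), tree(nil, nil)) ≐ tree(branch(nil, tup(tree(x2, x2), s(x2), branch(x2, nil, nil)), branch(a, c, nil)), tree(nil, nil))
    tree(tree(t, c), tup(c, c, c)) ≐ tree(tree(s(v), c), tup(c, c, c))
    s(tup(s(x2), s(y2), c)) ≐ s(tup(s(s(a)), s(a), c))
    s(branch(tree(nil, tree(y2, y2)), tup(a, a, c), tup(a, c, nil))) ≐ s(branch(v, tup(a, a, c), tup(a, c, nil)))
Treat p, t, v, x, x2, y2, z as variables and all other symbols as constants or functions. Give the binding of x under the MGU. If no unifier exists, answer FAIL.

tup(tree(s(a), s(a)), s(s(a)), branch(s(a), nil, nil))

Bind p := tree(c, branch(c, x, x2)); no other remaining equation mentions p.
Decompose tree/2: branch(nil, x, z) ≐ branch(nil, tup(tree(x2, x2), s(x2), branch(x2, nil, nil)), branch(a, c, nil)),  tree(nil, nil) ≐ tree(nil, nil).
Decompose branch/3: nil ≐ nil,  x ≐ tup(tree(x2, x2), s(x2), branch(x2, nil, nil)),  z ≐ branch(a, c, nil).
Delete trivial equation nil ≐ nil.
Bind x := tup(tree(x2, x2), s(x2), branch(x2, nil, nil)); no other remaining equation mentions x. Substituting into the earlier binding gives p := tree(c, branch(c, tup(tree(x2, x2), s(x2), branch(x2, nil, nil)), x2)).
Bind z := branch(a, c, nil); no other remaining equation mentions z.
Delete trivial equation tree(nil, nil) ≐ tree(nil, nil).
Decompose tree/2: tree(t, c) ≐ tree(s(v), c),  tup(c, c, c) ≐ tup(c, c, c).
Decompose tree/2: t ≐ s(v),  c ≐ c.
Bind t := s(v); no other remaining equation mentions t.
Delete trivial equation c ≐ c.
Delete trivial equation tup(c, c, c) ≐ tup(c, c, c).
Decompose s/1: tup(s(x2), s(y2), c) ≐ tup(s(s(a)), s(a), c).
Decompose tup/3: s(x2) ≐ s(s(a)),  s(y2) ≐ s(a),  c ≐ c.
Decompose s/1: x2 ≐ s(a).
Bind x2 := s(a); no other remaining equation mentions x2. Substituting into the earlier bindings gives p := tree(c, branch(c, tup(tree(s(a), s(a)), s(s(a)), branch(s(a), nil, nil)), s(a))), x := tup(tree(s(a), s(a)), s(s(a)), branch(s(a), nil, nil)).
Decompose s/1: y2 ≐ a.
Bind y2 := a; substituting into the one remaining equation that mentions y2 gives: s(branch(tree(nil, tree(a, a)), tup(a, a, c), tup(a, c, nil))) ≐ s(branch(v, tup(a, a, c), tup(a, c, nil))).
Delete trivial equation c ≐ c.
Decompose s/1: branch(tree(nil, tree(a, a)), tup(a, a, c), tup(a, c, nil)) ≐ branch(v, tup(a, a, c), tup(a, c, nil)).
Decompose branch/3: tree(nil, tree(a, a)) ≐ v,  tup(a, a, c) ≐ tup(a, a, c),  tup(a, c, nil) ≐ tup(a, c, nil).
Bind v := tree(nil, tree(a, a)); no other remaining equation mentions v. Substituting into the earlier binding gives t := s(tree(nil, tree(a, a))).
Delete trivial equation tup(a, a, c) ≐ tup(a, a, c).
Delete trivial equation tup(a, c, nil) ≐ tup(a, c, nil).
MGU = { p := tree(c, branch(c, tup(tree(s(a), s(a)), s(s(a)), branch(s(a), nil, nil)), s(a))), x := tup(tree(s(a), s(a)), s(s(a)), branch(s(a), nil, nil)), z := branch(a, c, nil), t := s(tree(nil, tree(a, a))), x2 := s(a), y2 := a, v := tree(nil, tree(a, a)) }, so x := tup(tree(s(a), s(a)), s(s(a)), branch(s(a), nil, nil)).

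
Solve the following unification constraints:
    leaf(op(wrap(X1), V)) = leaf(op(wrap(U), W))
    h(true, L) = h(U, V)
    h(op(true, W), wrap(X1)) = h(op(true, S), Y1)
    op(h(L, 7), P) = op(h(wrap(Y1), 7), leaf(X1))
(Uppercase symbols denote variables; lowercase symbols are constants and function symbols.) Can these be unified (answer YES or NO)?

YES

Decompose leaf/1: op(wrap(X1), V) = op(wrap(U), W).
Decompose op/2: wrap(X1) = wrap(U),  V = W.
Decompose wrap/1: X1 = U.
Bind X1 := U; substituting into the 2 remaining equations that mention X1 gives: h(op(true, W), wrap(U)) = h(op(true, S), Y1),  op(h(L, 7), P) = op(h(wrap(Y1), 7), leaf(U)).
Bind V := W; substituting into the one remaining equation that mentions V gives: h(true, L) = h(U, W).
Decompose h/2: true = U,  L = W.
Bind U := true; substituting into the 2 remaining equations that mention U gives: h(op(true, W), wrap(true)) = h(op(true, S), Y1),  op(h(L, 7), P) = op(h(wrap(Y1), 7), leaf(true)). Substituting into the earlier binding gives X1 := true.
Bind L := W; substituting into the one remaining equation that mentions L gives: op(h(W, 7), P) = op(h(wrap(Y1), 7), leaf(true)).
Decompose h/2: op(true, W) = op(true, S),  wrap(true) = Y1.
Decompose op/2: true = true,  W = S.
Delete trivial equation true = true.
Bind W := S; substituting into the one remaining equation that mentions W gives: op(h(S, 7), P) = op(h(wrap(Y1), 7), leaf(true)). Substituting into the earlier bindings gives V := S, L := S.
Bind Y1 := wrap(true); substituting into the remaining equation gives: op(h(S, 7), P) = op(h(wrap(wrap(true)), 7), leaf(true)).
Decompose op/2: h(S, 7) = h(wrap(wrap(true)), 7),  P = leaf(true).
Decompose h/2: S = wrap(wrap(true)),  7 = 7.
Bind S := wrap(wrap(true)); no other remaining equation mentions S. Substituting into the earlier bindings gives V := wrap(wrap(true)), L := wrap(wrap(true)), W := wrap(wrap(true)).
Delete trivial equation 7 = 7.
Bind P := leaf(true).
No equations remain and no clash or occurs-check failure arose, so a unifier exists.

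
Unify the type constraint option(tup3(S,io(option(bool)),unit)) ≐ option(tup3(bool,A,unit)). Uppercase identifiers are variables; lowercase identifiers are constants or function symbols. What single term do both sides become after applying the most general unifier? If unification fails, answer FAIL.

Decompose option/1: tup3(S,io(option(bool)),unit) ≐ tup3(bool,A,unit).
Decompose tup3/3: S ≐ bool,  io(option(bool)) ≐ A,  unit ≐ unit.
Bind S := bool; no other remaining equation mentions S.
Bind A := io(option(bool)); no other remaining equation mentions A.
Delete trivial equation unit ≐ unit.
Applying the MGU to either side gives option(tup3(bool,io(option(bool)),unit)).

option(tup3(bool,io(option(bool)),unit))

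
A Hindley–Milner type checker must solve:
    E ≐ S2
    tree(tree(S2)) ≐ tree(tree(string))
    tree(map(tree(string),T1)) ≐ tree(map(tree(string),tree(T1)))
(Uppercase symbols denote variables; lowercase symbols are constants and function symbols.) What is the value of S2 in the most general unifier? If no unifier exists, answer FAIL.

FAIL

Bind E := S2; no other remaining equation mentions E.
Decompose tree/1: tree(S2) ≐ tree(string).
Decompose tree/1: S2 ≐ string.
Bind S2 := string; no other remaining equation mentions S2. Substituting into the earlier binding gives E := string.
Decompose tree/1: map(tree(string),T1) ≐ map(tree(string),tree(T1)).
Decompose map/2: tree(string) ≐ tree(string),  T1 ≐ tree(T1).
Delete trivial equation tree(string) ≐ tree(string).
Occurs check fails: T1 occurs in tree(T1); the equation T1 ≐ tree(T1) has no finite solution.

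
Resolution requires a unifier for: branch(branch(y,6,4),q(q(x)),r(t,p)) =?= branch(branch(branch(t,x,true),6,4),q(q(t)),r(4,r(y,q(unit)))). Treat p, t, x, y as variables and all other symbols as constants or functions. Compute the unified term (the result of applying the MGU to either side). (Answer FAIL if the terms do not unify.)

Decompose branch/3: branch(y,6,4) =?= branch(branch(t,x,true),6,4),  q(q(x)) =?= q(q(t)),  r(t,p) =?= r(4,r(y,q(unit))).
Decompose branch/3: y =?= branch(t,x,true),  6 =?= 6,  4 =?= 4.
Bind y := branch(t,x,true); substituting into the one remaining equation that mentions y gives: r(t,p) =?= r(4,r(branch(t,x,true),q(unit))).
Delete trivial equation 6 =?= 6.
Delete trivial equation 4 =?= 4.
Decompose q/1: q(x) =?= q(t).
Decompose q/1: x =?= t.
Bind x := t; substituting into the remaining equation gives: r(t,p) =?= r(4,r(branch(t,t,true),q(unit))). Substituting into the earlier binding gives y := branch(t,t,true).
Decompose r/2: t =?= 4,  p =?= r(branch(t,t,true),q(unit)).
Bind t := 4; substituting into the remaining equation gives: p =?= r(branch(4,4,true),q(unit)). Substituting into the earlier bindings gives y := branch(4,4,true), x := 4.
Bind p := r(branch(4,4,true),q(unit)).
Applying the MGU to either side gives branch(branch(branch(4,4,true),6,4),q(q(4)),r(4,r(branch(4,4,true),q(unit)))).

branch(branch(branch(4,4,true),6,4),q(q(4)),r(4,r(branch(4,4,true),q(unit))))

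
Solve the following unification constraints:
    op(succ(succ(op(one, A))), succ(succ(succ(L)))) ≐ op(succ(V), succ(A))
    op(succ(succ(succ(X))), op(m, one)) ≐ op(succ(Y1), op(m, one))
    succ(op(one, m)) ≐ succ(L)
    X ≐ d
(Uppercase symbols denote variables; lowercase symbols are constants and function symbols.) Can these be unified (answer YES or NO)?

Decompose op/2: succ(succ(op(one, A))) ≐ succ(V),  succ(succ(succ(L))) ≐ succ(A).
Decompose succ/1: succ(op(one, A)) ≐ V.
Bind V := succ(op(one, A)); no other remaining equation mentions V.
Decompose succ/1: succ(succ(L)) ≐ A.
Bind A := succ(succ(L)); no other remaining equation mentions A. Substituting into the earlier binding gives V := succ(op(one, succ(succ(L)))).
Decompose op/2: succ(succ(succ(X))) ≐ succ(Y1),  op(m, one) ≐ op(m, one).
Decompose succ/1: succ(succ(X)) ≐ Y1.
Bind Y1 := succ(succ(X)); no other remaining equation mentions Y1.
Delete trivial equation op(m, one) ≐ op(m, one).
Decompose succ/1: op(one, m) ≐ L.
Bind L := op(one, m); no other remaining equation mentions L. Substituting into the earlier bindings gives V := succ(op(one, succ(succ(op(one, m))))), A := succ(succ(op(one, m))).
Bind X := d. Substituting into the earlier binding gives Y1 := succ(succ(d)).
No equations remain and no clash or occurs-check failure arose, so a unifier exists.

YES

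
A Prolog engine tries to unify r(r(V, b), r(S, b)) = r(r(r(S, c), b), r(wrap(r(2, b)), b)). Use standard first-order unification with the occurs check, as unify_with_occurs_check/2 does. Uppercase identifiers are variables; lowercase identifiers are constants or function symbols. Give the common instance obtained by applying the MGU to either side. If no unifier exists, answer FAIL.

r(r(r(wrap(r(2, b)), c), b), r(wrap(r(2, b)), b))

Decompose r/2: r(V, b) = r(r(S, c), b),  r(S, b) = r(wrap(r(2, b)), b).
Decompose r/2: V = r(S, c),  b = b.
Bind V := r(S, c); no other remaining equation mentions V.
Delete trivial equation b = b.
Decompose r/2: S = wrap(r(2, b)),  b = b.
Bind S := wrap(r(2, b)); no other remaining equation mentions S. Substituting into the earlier binding gives V := r(wrap(r(2, b)), c).
Delete trivial equation b = b.
Applying the MGU to either side gives r(r(r(wrap(r(2, b)), c), b), r(wrap(r(2, b)), b)).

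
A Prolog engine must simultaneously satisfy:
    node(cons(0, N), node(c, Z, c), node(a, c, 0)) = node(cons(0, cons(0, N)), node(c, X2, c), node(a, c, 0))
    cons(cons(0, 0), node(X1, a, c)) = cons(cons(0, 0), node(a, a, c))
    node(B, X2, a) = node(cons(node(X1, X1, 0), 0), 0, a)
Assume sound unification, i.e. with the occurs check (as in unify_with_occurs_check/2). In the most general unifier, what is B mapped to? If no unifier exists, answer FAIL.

Decompose node/3: cons(0, N) = cons(0, cons(0, N)),  node(c, Z, c) = node(c, X2, c),  node(a, c, 0) = node(a, c, 0).
Decompose cons/2: 0 = 0,  N = cons(0, N).
Delete trivial equation 0 = 0.
Occurs check fails: N occurs in cons(0, N); the equation N = cons(0, N) has no finite solution.

FAIL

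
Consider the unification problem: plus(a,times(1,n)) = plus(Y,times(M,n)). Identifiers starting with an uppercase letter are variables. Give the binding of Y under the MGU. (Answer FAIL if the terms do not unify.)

a

Decompose plus/2: a = Y,  times(1,n) = times(M,n).
Bind Y := a; no other remaining equation mentions Y.
Decompose times/2: 1 = M,  n = n.
Bind M := 1; no other remaining equation mentions M.
Delete trivial equation n = n.
MGU = { Y ↦ a, M ↦ 1 }, so Y ↦ a.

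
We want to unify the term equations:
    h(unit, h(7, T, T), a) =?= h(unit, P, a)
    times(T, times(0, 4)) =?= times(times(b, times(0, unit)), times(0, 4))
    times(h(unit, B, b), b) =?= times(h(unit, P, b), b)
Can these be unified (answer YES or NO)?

YES

Decompose h/3: unit =?= unit,  h(7, T, T) =?= P,  a =?= a.
Delete trivial equation unit =?= unit.
Bind P := h(7, T, T); substituting into the one remaining equation that mentions P gives: times(h(unit, B, b), b) =?= times(h(unit, h(7, T, T), b), b).
Delete trivial equation a =?= a.
Decompose times/2: T =?= times(b, times(0, unit)),  times(0, 4) =?= times(0, 4).
Bind T := times(b, times(0, unit)); substituting into the one remaining equation that mentions T gives: times(h(unit, B, b), b) =?= times(h(unit, h(7, times(b, times(0, unit)), times(b, times(0, unit))), b), b). Substituting into the earlier binding gives P := h(7, times(b, times(0, unit)), times(b, times(0, unit))).
Delete trivial equation times(0, 4) =?= times(0, 4).
Decompose times/2: h(unit, B, b) =?= h(unit, h(7, times(b, times(0, unit)), times(b, times(0, unit))), b),  b =?= b.
Decompose h/3: unit =?= unit,  B =?= h(7, times(b, times(0, unit)), times(b, times(0, unit))),  b =?= b.
Delete trivial equation unit =?= unit.
Bind B := h(7, times(b, times(0, unit)), times(b, times(0, unit))); no other remaining equation mentions B.
Delete trivial equation b =?= b.
Delete trivial equation b =?= b.
No equations remain and no clash or occurs-check failure arose, so a unifier exists.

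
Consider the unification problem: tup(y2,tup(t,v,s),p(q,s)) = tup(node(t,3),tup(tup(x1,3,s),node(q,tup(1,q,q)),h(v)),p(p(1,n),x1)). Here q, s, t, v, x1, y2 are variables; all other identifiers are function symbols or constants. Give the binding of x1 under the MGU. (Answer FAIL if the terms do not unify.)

Decompose tup/3: y2 = node(t,3),  tup(t,v,s) = tup(tup(x1,3,s),node(q,tup(1,q,q)),h(v)),  p(q,s) = p(p(1,n),x1).
Bind y2 := node(t,3); no other remaining equation mentions y2.
Decompose tup/3: t = tup(x1,3,s),  v = node(q,tup(1,q,q)),  s = h(v).
Bind t := tup(x1,3,s); no other remaining equation mentions t. Substituting into the earlier binding gives y2 := node(tup(x1,3,s),3).
Bind v := node(q,tup(1,q,q)); substituting into the one remaining equation that mentions v gives: s = h(node(q,tup(1,q,q))).
Bind s := h(node(q,tup(1,q,q))); substituting into the remaining equation gives: p(q,h(node(q,tup(1,q,q)))) = p(p(1,n),x1). Substituting into the earlier bindings gives y2 := node(tup(x1,3,h(node(q,tup(1,q,q)))),3), t := tup(x1,3,h(node(q,tup(1,q,q)))).
Decompose p/2: q = p(1,n),  h(node(q,tup(1,q,q))) = x1.
Bind q := p(1,n); substituting into the remaining equation gives: h(node(p(1,n),tup(1,p(1,n),p(1,n)))) = x1. Substituting into the earlier bindings gives y2 := node(tup(x1,3,h(node(p(1,n),tup(1,p(1,n),p(1,n))))),3), t := tup(x1,3,h(node(p(1,n),tup(1,p(1,n),p(1,n))))), v := node(p(1,n),tup(1,p(1,n),p(1,n))), s := h(node(p(1,n),tup(1,p(1,n),p(1,n)))).
Bind x1 := h(node(p(1,n),tup(1,p(1,n),p(1,n)))). Substituting into the earlier bindings gives y2 := node(tup(h(node(p(1,n),tup(1,p(1,n),p(1,n)))),3,h(node(p(1,n),tup(1,p(1,n),p(1,n))))),3), t := tup(h(node(p(1,n),tup(1,p(1,n),p(1,n)))),3,h(node(p(1,n),tup(1,p(1,n),p(1,n))))).
MGU = { y2 -> node(tup(h(node(p(1,n),tup(1,p(1,n),p(1,n)))),3,h(node(p(1,n),tup(1,p(1,n),p(1,n))))),3), t -> tup(h(node(p(1,n),tup(1,p(1,n),p(1,n)))),3,h(node(p(1,n),tup(1,p(1,n),p(1,n))))), v -> node(p(1,n),tup(1,p(1,n),p(1,n))), s -> h(node(p(1,n),tup(1,p(1,n),p(1,n)))), q -> p(1,n), x1 -> h(node(p(1,n),tup(1,p(1,n),p(1,n)))) }, so x1 -> h(node(p(1,n),tup(1,p(1,n),p(1,n)))).

h(node(p(1,n),tup(1,p(1,n),p(1,n))))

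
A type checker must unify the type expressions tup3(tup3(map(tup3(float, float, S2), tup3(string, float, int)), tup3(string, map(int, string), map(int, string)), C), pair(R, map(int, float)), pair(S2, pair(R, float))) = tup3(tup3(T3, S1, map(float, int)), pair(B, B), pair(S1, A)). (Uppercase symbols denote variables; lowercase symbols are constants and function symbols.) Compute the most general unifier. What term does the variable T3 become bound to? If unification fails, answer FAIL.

Decompose tup3/3: tup3(map(tup3(float, float, S2), tup3(string, float, int)), tup3(string, map(int, string), map(int, string)), C) = tup3(T3, S1, map(float, int)),  pair(R, map(int, float)) = pair(B, B),  pair(S2, pair(R, float)) = pair(S1, A).
Decompose tup3/3: map(tup3(float, float, S2), tup3(string, float, int)) = T3,  tup3(string, map(int, string), map(int, string)) = S1,  C = map(float, int).
Bind T3 := map(tup3(float, float, S2), tup3(string, float, int)); no other remaining equation mentions T3.
Bind S1 := tup3(string, map(int, string), map(int, string)); substituting into the one remaining equation that mentions S1 gives: pair(S2, pair(R, float)) = pair(tup3(string, map(int, string), map(int, string)), A).
Bind C := map(float, int); no other remaining equation mentions C.
Decompose pair/2: R = B,  map(int, float) = B.
Bind R := B; substituting into the one remaining equation that mentions R gives: pair(S2, pair(B, float)) = pair(tup3(string, map(int, string), map(int, string)), A).
Bind B := map(int, float); substituting into the remaining equation gives: pair(S2, pair(map(int, float), float)) = pair(tup3(string, map(int, string), map(int, string)), A). Substituting into the earlier binding gives R := map(int, float).
Decompose pair/2: S2 = tup3(string, map(int, string), map(int, string)),  pair(map(int, float), float) = A.
Bind S2 := tup3(string, map(int, string), map(int, string)); no other remaining equation mentions S2. Substituting into the earlier binding gives T3 := map(tup3(float, float, tup3(string, map(int, string), map(int, string))), tup3(string, float, int)).
Bind A := pair(map(int, float), float).
MGU = { T3 := map(tup3(float, float, tup3(string, map(int, string), map(int, string))), tup3(string, float, int)), S1 := tup3(string, map(int, string), map(int, string)), C := map(float, int), R := map(int, float), B := map(int, float), S2 := tup3(string, map(int, string), map(int, string)), A := pair(map(int, float), float) }, so T3 := map(tup3(float, float, tup3(string, map(int, string), map(int, string))), tup3(string, float, int)).

map(tup3(float, float, tup3(string, map(int, string), map(int, string))), tup3(string, float, int))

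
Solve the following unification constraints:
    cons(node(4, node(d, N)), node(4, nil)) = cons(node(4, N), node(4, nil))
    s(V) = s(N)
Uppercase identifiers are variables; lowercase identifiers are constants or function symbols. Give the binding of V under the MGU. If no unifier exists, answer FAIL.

Decompose cons/2: node(4, node(d, N)) = node(4, N),  node(4, nil) = node(4, nil).
Decompose node/2: 4 = 4,  node(d, N) = N.
Delete trivial equation 4 = 4.
Occurs check fails: N occurs in node(d, N); the equation N = node(d, N) has no finite solution.

FAIL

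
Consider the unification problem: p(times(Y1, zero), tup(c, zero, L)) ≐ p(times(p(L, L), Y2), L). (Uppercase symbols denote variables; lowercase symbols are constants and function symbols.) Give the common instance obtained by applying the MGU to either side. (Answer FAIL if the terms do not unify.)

FAIL

Decompose p/2: times(Y1, zero) ≐ times(p(L, L), Y2),  tup(c, zero, L) ≐ L.
Decompose times/2: Y1 ≐ p(L, L),  zero ≐ Y2.
Bind Y1 := p(L, L); no other remaining equation mentions Y1.
Bind Y2 := zero; no other remaining equation mentions Y2.
Occurs check fails: L occurs in tup(c, zero, L); the equation L ≐ tup(c, zero, L) has no finite solution.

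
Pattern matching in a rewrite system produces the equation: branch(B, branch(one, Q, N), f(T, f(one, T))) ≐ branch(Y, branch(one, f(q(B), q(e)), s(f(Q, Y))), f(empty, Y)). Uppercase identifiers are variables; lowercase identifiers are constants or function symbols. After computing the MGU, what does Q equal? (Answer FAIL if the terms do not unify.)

Decompose branch/3: B ≐ Y,  branch(one, Q, N) ≐ branch(one, f(q(B), q(e)), s(f(Q, Y))),  f(T, f(one, T)) ≐ f(empty, Y).
Bind B := Y; substituting into the one remaining equation that mentions B gives: branch(one, Q, N) ≐ branch(one, f(q(Y), q(e)), s(f(Q, Y))).
Decompose branch/3: one ≐ one,  Q ≐ f(q(Y), q(e)),  N ≐ s(f(Q, Y)).
Delete trivial equation one ≐ one.
Bind Q := f(q(Y), q(e)); substituting into the one remaining equation that mentions Q gives: N ≐ s(f(f(q(Y), q(e)), Y)).
Bind N := s(f(f(q(Y), q(e)), Y)); no other remaining equation mentions N.
Decompose f/2: T ≐ empty,  f(one, T) ≐ Y.
Bind T := empty; substituting into the remaining equation gives: f(one, empty) ≐ Y.
Bind Y := f(one, empty). Substituting into the earlier bindings gives B := f(one, empty), Q := f(q(f(one, empty)), q(e)), N := s(f(f(q(f(one, empty)), q(e)), f(one, empty))).
MGU = { B -> f(one, empty), Q -> f(q(f(one, empty)), q(e)), N -> s(f(f(q(f(one, empty)), q(e)), f(one, empty))), T -> empty, Y -> f(one, empty) }, so Q -> f(q(f(one, empty)), q(e)).

f(q(f(one, empty)), q(e))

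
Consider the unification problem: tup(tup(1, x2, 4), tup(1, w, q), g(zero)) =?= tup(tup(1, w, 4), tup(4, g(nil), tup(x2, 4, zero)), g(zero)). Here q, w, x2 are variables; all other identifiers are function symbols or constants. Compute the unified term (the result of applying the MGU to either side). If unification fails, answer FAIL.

Decompose tup/3: tup(1, x2, 4) =?= tup(1, w, 4),  tup(1, w, q) =?= tup(4, g(nil), tup(x2, 4, zero)),  g(zero) =?= g(zero).
Decompose tup/3: 1 =?= 1,  x2 =?= w,  4 =?= 4.
Delete trivial equation 1 =?= 1.
Bind x2 := w; substituting into the one remaining equation that mentions x2 gives: tup(1, w, q) =?= tup(4, g(nil), tup(w, 4, zero)).
Delete trivial equation 4 =?= 4.
Decompose tup/3: 1 =?= 4,  w =?= g(nil),  q =?= tup(w, 4, zero).
Clash: constants 1 and 4 differ; no unifier exists.

FAIL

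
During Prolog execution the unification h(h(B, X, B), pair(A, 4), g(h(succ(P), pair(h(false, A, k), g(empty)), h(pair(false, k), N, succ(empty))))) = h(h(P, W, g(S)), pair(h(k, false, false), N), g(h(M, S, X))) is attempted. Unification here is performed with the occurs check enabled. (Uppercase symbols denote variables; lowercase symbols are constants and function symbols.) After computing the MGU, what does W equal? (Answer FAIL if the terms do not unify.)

Decompose h/3: h(B, X, B) = h(P, W, g(S)),  pair(A, 4) = pair(h(k, false, false), N),  g(h(succ(P), pair(h(false, A, k), g(empty)), h(pair(false, k), N, succ(empty)))) = g(h(M, S, X)).
Decompose h/3: B = P,  X = W,  B = g(S).
Bind B := P; substituting into the one remaining equation that mentions B gives: P = g(S).
Bind X := W; substituting into the one remaining equation that mentions X gives: g(h(succ(P), pair(h(false, A, k), g(empty)), h(pair(false, k), N, succ(empty)))) = g(h(M, S, W)).
Bind P := g(S); substituting into the one remaining equation that mentions P gives: g(h(succ(g(S)), pair(h(false, A, k), g(empty)), h(pair(false, k), N, succ(empty)))) = g(h(M, S, W)). Substituting into the earlier binding gives B := g(S).
Decompose pair/2: A = h(k, false, false),  4 = N.
Bind A := h(k, false, false); substituting into the one remaining equation that mentions A gives: g(h(succ(g(S)), pair(h(false, h(k, false, false), k), g(empty)), h(pair(false, k), N, succ(empty)))) = g(h(M, S, W)).
Bind N := 4; substituting into the remaining equation gives: g(h(succ(g(S)), pair(h(false, h(k, false, false), k), g(empty)), h(pair(false, k), 4, succ(empty)))) = g(h(M, S, W)).
Decompose g/1: h(succ(g(S)), pair(h(false, h(k, false, false), k), g(empty)), h(pair(false, k), 4, succ(empty))) = h(M, S, W).
Decompose h/3: succ(g(S)) = M,  pair(h(false, h(k, false, false), k), g(empty)) = S,  h(pair(false, k), 4, succ(empty)) = W.
Bind M := succ(g(S)); no other remaining equation mentions M.
Bind S := pair(h(false, h(k, false, false), k), g(empty)); no other remaining equation mentions S. Substituting into the earlier bindings gives B := g(pair(h(false, h(k, false, false), k), g(empty))), P := g(pair(h(false, h(k, false, false), k), g(empty))), M := succ(g(pair(h(false, h(k, false, false), k), g(empty)))).
Bind W := h(pair(false, k), 4, succ(empty)). Substituting into the earlier binding gives X := h(pair(false, k), 4, succ(empty)).
MGU = { B ↦ g(pair(h(false, h(k, false, false), k), g(empty))), X ↦ h(pair(false, k), 4, succ(empty)), P ↦ g(pair(h(false, h(k, false, false), k), g(empty))), A ↦ h(k, false, false), N ↦ 4, M ↦ succ(g(pair(h(false, h(k, false, false), k), g(empty)))), S ↦ pair(h(false, h(k, false, false), k), g(empty)), W ↦ h(pair(false, k), 4, succ(empty)) }, so W ↦ h(pair(false, k), 4, succ(empty)).

h(pair(false, k), 4, succ(empty))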